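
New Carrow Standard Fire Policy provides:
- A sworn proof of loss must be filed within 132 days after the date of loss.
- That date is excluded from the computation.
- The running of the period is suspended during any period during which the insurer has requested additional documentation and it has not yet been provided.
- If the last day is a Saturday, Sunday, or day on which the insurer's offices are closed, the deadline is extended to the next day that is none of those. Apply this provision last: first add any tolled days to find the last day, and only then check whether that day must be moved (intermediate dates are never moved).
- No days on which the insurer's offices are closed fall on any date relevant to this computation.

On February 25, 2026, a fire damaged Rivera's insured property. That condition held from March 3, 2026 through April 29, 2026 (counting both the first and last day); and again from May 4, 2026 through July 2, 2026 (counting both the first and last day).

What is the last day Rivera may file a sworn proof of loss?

132 days after February 25, 2026 is July 7, 2026.
From March 3, 2026 through April 29, 2026 inclusive is 58 days; tolling adds 58 days: July 7, 2026 + 58 days = September 3, 2026.
From May 4, 2026 through July 2, 2026 inclusive is 60 days; tolling adds 60 days: September 3, 2026 + 60 days = November 2, 2026.
November 2, 2026 is a Monday and not a day on which the insurer's offices are closed, so no extension applies.

November 2, 2026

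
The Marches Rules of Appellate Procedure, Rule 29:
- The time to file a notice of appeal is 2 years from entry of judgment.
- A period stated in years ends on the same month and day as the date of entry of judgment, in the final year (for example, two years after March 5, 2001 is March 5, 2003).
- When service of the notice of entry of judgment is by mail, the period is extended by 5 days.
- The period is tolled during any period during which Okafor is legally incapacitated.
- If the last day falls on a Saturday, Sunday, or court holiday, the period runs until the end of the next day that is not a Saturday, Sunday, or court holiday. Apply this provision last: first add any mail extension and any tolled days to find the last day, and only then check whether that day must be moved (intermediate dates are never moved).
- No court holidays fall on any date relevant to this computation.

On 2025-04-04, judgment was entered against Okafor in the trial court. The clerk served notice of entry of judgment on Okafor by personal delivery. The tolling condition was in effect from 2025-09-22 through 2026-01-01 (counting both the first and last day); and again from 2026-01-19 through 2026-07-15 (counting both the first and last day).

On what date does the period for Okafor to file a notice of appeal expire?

January 10, 2028

2 years after 2025-04-04 is April 4, 2027.
Service was not by mail, so no mail extension applies.
From September 22, 2025 through January 1, 2026 inclusive is 102 days; tolling adds 102 days: April 4, 2027 + 102 days = July 15, 2027.
From January 19, 2026 through July 15, 2026 inclusive is 178 days; tolling adds 178 days: July 15, 2027 + 178 days = January 9, 2028.
January 9, 2028 is Sunday. The next qualifying day is January 10, 2028.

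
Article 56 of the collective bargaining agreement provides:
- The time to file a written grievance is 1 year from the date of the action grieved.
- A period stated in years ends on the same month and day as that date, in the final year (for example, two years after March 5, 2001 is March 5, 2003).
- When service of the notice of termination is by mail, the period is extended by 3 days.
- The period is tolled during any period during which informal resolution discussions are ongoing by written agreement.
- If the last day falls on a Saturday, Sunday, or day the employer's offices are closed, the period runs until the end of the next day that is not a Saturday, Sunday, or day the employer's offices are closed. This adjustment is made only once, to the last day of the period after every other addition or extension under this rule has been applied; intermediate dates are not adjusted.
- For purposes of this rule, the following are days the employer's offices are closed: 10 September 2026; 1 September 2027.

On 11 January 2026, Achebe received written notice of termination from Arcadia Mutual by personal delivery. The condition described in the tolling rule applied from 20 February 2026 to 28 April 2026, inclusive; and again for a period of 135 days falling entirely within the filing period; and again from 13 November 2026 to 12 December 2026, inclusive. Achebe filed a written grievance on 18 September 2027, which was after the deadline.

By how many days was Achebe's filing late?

16 days

1 year after 11 January 2026 is January 11, 2027.
Service was not by mail, so no mail extension applies.
From February 20, 2026 through April 28, 2026 inclusive is 68 days; tolling adds 68 days: January 11, 2027 + 68 days = March 20, 2027.
Tolling adds 135 days: March 20, 2027 + 135 days = August 2, 2027.
From November 13, 2026 through December 12, 2026 inclusive is 30 days; tolling adds 30 days: August 2, 2027 + 30 days = September 1, 2027.
September 1, 2027 is a listed holiday. The next qualifying day is September 2, 2027.
The deadline is September 2, 2027; from September 2, 2027 to September 18, 2027 is 16 days.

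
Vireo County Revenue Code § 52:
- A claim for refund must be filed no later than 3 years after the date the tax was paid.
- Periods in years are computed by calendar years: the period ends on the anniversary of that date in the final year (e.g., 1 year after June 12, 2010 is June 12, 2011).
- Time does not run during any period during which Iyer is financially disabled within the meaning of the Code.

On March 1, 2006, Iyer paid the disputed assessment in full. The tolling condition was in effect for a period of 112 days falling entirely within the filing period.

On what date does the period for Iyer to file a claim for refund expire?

3 years after March 1, 2006 is March 1, 2009.
Tolling adds 112 days: March 1, 2009 + 112 days = June 21, 2009.

June 21, 2009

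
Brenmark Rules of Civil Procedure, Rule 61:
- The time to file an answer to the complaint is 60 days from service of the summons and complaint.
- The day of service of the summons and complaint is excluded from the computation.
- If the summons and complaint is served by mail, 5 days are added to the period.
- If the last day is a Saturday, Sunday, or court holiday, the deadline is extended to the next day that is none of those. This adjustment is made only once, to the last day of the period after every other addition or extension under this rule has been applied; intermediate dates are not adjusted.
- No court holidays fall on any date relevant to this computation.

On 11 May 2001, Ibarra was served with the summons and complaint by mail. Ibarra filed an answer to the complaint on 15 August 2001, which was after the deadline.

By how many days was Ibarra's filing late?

30 days

60 days after 11 May 2001 is July 10, 2001.
Service was by mail, adding 5 days: July 10, 2001 + 5 days = July 15, 2001.
July 15, 2001 is Sunday. The next qualifying day is July 16, 2001.
The deadline is July 16, 2001; from July 16, 2001 to August 15, 2001 is 30 days.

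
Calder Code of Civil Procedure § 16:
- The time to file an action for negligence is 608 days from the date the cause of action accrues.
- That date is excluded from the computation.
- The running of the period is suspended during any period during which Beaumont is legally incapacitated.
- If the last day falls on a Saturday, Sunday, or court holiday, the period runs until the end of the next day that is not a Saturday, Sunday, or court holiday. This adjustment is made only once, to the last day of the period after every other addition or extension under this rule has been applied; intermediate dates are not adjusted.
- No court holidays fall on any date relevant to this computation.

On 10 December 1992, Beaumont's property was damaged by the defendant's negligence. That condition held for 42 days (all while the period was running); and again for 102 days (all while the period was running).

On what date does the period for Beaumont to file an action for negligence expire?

608 days after 10 December 1992 is August 10, 1994.
Tolling adds 42 days: August 10, 1994 + 42 days = September 21, 1994.
Tolling adds 102 days: September 21, 1994 + 102 days = January 1, 1995.
January 1, 1995 is Sunday. The next qualifying day is January 2, 1995.

January 2, 1995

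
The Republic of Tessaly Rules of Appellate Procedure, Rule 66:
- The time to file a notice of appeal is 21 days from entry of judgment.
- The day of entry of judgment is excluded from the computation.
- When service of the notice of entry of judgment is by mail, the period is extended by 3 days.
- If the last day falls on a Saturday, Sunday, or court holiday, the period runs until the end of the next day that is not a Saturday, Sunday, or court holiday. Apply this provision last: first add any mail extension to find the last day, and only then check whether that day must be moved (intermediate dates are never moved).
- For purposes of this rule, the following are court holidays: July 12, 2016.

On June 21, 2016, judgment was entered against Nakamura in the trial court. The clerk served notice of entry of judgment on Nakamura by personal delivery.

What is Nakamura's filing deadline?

21 days after June 21, 2016 is July 12, 2016.
Service was not by mail, so no mail extension applies.
July 12, 2016 is a listed holiday. The next qualifying day is July 13, 2016.

July 13, 2016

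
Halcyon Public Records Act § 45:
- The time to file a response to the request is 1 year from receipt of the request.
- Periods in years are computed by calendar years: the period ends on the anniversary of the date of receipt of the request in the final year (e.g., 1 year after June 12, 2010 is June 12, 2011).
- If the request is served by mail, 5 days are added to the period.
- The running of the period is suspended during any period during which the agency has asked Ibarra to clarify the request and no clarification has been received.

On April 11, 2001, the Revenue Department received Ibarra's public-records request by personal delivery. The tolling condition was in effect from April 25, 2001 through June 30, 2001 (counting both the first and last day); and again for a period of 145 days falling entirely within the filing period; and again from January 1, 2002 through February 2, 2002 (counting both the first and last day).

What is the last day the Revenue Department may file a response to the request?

1 year after April 11, 2001 is April 11, 2002.
Service was not by mail, so no mail extension applies.
From April 25, 2001 through June 30, 2001 inclusive is 67 days; tolling adds 67 days: April 11, 2002 + 67 days = June 17, 2002.
Tolling adds 145 days: June 17, 2002 + 145 days = November 9, 2002.
From January 1, 2002 through February 2, 2002 inclusive is 33 days; tolling adds 33 days: November 9, 2002 + 33 days = December 12, 2002.

December 12, 2002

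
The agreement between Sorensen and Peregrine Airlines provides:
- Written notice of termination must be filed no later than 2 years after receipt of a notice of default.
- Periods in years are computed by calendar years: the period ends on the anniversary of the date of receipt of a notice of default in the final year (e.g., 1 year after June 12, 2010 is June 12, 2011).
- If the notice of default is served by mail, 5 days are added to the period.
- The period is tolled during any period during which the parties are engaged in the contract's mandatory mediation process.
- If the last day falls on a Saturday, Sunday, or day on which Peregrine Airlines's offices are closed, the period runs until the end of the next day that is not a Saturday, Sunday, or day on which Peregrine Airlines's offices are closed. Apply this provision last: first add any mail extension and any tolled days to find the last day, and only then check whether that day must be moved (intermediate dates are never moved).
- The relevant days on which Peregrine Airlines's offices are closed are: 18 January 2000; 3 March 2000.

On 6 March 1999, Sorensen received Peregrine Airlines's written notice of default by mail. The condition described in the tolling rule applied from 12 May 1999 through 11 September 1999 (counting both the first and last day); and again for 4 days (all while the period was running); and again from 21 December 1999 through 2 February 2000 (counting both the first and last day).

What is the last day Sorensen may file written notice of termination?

2 years after 6 March 1999 is March 6, 2001.
Service was by mail, adding 5 days: March 6, 2001 + 5 days = March 11, 2001.
From May 12, 1999 through September 11, 1999 inclusive is 123 days; tolling adds 123 days: March 11, 2001 + 123 days = July 12, 2001.
Tolling adds 4 days: July 12, 2001 + 4 days = July 16, 2001.
From December 21, 1999 through February 2, 2000 inclusive is 44 days; tolling adds 44 days: July 16, 2001 + 44 days = August 29, 2001.
August 29, 2001 is a Wednesday and not a day on which Peregrine Airlines's offices are closed, so no extension applies.

August 29, 2001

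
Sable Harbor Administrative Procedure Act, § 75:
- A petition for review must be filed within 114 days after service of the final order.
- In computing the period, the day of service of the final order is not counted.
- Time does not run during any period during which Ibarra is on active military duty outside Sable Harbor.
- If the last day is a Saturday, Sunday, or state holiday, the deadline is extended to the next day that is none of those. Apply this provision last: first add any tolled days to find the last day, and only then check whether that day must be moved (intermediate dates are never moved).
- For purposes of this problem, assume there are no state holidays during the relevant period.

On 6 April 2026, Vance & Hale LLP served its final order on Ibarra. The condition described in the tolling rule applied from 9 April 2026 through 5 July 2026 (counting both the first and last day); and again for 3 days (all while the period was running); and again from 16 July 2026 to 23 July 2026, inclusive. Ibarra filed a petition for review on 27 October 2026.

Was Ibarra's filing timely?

114 days after 6 April 2026 is July 29, 2026.
From April 9, 2026 through July 5, 2026 inclusive is 88 days; tolling adds 88 days: July 29, 2026 + 88 days = October 25, 2026.
Tolling adds 3 days: October 25, 2026 + 3 days = October 28, 2026.
From July 16, 2026 through July 23, 2026 inclusive is 8 days; tolling adds 8 days: October 28, 2026 + 8 days = November 5, 2026.
November 5, 2026 is a Thursday and not a state holiday, so no extension applies.
The deadline is November 5, 2026; the filing on October 27, 2026 is on or before that date.

Yes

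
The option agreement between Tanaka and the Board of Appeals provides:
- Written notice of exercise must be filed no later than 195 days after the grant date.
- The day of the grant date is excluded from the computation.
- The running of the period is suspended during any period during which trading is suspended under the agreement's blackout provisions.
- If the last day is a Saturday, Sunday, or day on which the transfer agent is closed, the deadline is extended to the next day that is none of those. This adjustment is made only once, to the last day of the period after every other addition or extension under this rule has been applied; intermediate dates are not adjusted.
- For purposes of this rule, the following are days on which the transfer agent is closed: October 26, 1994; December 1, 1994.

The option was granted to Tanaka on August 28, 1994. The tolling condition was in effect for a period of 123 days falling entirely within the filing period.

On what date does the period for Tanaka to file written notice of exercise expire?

July 12, 1995

195 days after August 28, 1994 is March 11, 1995.
Tolling adds 123 days: March 11, 1995 + 123 days = July 12, 1995.
July 12, 1995 is a Wednesday and not a day on which the transfer agent is closed, so no extension applies.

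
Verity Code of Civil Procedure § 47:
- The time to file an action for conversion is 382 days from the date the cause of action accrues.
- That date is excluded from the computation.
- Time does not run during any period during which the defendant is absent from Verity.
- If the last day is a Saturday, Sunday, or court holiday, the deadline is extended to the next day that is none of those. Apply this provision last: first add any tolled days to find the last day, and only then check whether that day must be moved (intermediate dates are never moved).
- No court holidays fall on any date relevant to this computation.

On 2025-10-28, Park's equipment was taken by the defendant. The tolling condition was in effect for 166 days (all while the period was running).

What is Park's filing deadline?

April 29, 2027

382 days after 2025-10-28 is November 14, 2026.
Tolling adds 166 days: November 14, 2026 + 166 days = April 29, 2027.
April 29, 2027 is a Thursday and not a court holiday, so no extension applies.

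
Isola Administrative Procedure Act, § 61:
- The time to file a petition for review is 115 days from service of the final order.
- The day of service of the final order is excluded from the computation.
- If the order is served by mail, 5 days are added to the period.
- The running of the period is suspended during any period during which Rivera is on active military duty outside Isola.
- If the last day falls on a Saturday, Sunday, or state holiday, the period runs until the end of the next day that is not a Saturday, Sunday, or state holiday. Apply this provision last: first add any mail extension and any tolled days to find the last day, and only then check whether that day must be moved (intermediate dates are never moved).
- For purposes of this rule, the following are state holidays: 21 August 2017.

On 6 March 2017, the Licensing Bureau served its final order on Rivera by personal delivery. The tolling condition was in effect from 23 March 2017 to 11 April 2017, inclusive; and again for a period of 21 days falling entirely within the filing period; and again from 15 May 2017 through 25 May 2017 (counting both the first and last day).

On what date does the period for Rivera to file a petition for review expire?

115 days after 6 March 2017 is June 29, 2017.
Service was not by mail, so no mail extension applies.
From March 23, 2017 through April 11, 2017 inclusive is 20 days; tolling adds 20 days: June 29, 2017 + 20 days = July 19, 2017.
Tolling adds 21 days: July 19, 2017 + 21 days = August 9, 2017.
From May 15, 2017 through May 25, 2017 inclusive is 11 days; tolling adds 11 days: August 9, 2017 + 11 days = August 20, 2017.
August 20, 2017 is Sunday; August 21, 2017 is a listed holiday. The next qualifying day is August 22, 2017.

August 22, 2017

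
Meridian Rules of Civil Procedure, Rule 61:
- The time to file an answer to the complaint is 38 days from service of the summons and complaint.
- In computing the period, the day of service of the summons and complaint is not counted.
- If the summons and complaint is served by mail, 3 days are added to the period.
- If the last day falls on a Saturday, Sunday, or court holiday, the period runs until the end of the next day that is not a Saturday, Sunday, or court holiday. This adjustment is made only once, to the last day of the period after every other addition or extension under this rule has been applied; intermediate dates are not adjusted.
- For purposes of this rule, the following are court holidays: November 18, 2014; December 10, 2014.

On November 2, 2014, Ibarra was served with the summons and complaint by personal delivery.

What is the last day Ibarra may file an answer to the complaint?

December 11, 2014

38 days after November 2, 2014 is December 10, 2014.
Service was not by mail, so no mail extension applies.
December 10, 2014 is a listed holiday. The next qualifying day is December 11, 2014.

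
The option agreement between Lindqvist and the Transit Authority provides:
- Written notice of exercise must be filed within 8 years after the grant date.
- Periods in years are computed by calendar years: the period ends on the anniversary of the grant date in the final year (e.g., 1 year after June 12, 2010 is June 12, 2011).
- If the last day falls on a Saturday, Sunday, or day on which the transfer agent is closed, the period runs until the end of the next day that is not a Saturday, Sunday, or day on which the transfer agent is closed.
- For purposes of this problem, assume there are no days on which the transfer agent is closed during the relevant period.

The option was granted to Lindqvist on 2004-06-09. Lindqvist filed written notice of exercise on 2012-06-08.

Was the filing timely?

8 years after 2004-06-09 is June 9, 2012.
June 9, 2012 is Saturday; June 10, 2012 is Sunday. The next qualifying day is June 11, 2012.
The deadline is June 11, 2012; the filing on June 8, 2012 is on or before that date.

Yes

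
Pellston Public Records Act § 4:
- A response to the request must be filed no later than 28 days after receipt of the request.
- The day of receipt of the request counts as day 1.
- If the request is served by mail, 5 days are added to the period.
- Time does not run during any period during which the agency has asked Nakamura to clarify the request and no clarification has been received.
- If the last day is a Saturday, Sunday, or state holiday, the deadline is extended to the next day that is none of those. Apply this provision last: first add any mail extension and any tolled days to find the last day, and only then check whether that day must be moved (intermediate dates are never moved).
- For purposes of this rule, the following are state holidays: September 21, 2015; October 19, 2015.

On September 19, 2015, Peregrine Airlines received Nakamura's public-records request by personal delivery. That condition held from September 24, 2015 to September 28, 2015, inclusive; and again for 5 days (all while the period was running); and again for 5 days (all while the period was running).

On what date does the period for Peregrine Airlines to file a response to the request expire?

November 2, 2015

Counting September 19, 2015 as day 1, day 28 is October 16, 2015.
Service was not by mail, so no mail extension applies.
From September 24, 2015 through September 28, 2015 inclusive is 5 days; tolling adds 5 days: October 16, 2015 + 5 days = October 21, 2015.
Tolling adds 5 days: October 21, 2015 + 5 days = October 26, 2015.
Tolling adds 5 days: October 26, 2015 + 5 days = October 31, 2015.
October 31, 2015 is Saturday; November 1, 2015 is Sunday. The next qualifying day is November 2, 2015.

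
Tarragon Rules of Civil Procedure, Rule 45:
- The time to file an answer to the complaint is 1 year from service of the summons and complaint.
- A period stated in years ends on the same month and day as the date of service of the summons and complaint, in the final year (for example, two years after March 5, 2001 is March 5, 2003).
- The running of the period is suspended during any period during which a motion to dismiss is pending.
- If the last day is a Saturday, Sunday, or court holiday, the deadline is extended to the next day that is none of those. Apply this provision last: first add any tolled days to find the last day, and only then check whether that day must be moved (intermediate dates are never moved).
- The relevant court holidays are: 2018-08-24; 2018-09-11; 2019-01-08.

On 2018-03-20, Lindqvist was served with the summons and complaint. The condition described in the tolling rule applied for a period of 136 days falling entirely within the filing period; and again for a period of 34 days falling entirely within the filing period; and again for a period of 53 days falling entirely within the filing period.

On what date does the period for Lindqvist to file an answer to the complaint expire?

October 29, 2019

1 year after 2018-03-20 is March 20, 2019.
Tolling adds 136 days: March 20, 2019 + 136 days = August 3, 2019.
Tolling adds 34 days: August 3, 2019 + 34 days = September 6, 2019.
Tolling adds 53 days: September 6, 2019 + 53 days = October 29, 2019.
October 29, 2019 is a Tuesday and not a court holiday, so no extension applies.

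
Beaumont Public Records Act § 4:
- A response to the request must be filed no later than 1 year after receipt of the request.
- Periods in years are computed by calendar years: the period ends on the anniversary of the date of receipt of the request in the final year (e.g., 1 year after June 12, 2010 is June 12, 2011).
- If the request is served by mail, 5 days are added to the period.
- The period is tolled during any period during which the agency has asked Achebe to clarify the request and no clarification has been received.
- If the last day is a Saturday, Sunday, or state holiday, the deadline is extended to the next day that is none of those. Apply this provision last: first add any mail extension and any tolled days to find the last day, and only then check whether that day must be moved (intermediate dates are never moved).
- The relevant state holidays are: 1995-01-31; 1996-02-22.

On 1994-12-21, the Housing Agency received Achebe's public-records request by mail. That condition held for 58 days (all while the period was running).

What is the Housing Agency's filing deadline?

February 23, 1996

1 year after 1994-12-21 is December 21, 1995.
Service was by mail, adding 5 days: December 21, 1995 + 5 days = December 26, 1995.
Tolling adds 58 days: December 26, 1995 + 58 days = February 22, 1996.
February 22, 1996 is a listed holiday. The next qualifying day is February 23, 1996.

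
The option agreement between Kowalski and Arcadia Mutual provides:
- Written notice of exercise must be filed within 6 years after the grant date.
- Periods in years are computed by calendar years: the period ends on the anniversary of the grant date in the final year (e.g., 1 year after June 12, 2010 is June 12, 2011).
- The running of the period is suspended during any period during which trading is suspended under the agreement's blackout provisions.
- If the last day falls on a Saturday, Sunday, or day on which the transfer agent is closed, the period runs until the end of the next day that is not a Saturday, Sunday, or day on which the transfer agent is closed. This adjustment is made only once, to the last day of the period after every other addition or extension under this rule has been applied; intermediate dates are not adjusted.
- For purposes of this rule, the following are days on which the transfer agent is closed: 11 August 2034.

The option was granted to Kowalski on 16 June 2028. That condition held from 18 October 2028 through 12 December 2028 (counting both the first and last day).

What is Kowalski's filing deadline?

August 14, 2034

6 years after 16 June 2028 is June 16, 2034.
From October 18, 2028 through December 12, 2028 inclusive is 56 days; tolling adds 56 days: June 16, 2034 + 56 days = August 11, 2034.
August 11, 2034 is a listed holiday; August 12, 2034 is Saturday; August 13, 2034 is Sunday. The next qualifying day is August 14, 2034.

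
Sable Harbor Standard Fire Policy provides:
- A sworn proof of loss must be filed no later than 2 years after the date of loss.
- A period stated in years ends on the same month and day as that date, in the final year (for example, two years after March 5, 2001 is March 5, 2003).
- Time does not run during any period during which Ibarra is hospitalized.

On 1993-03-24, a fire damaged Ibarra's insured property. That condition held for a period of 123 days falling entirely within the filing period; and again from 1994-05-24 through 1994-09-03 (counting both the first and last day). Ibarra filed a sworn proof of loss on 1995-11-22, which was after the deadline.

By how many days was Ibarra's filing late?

2 years after 1993-03-24 is March 24, 1995.
Tolling adds 123 days: March 24, 1995 + 123 days = July 25, 1995.
From May 24, 1994 through September 3, 1994 inclusive is 103 days; tolling adds 103 days: July 25, 1995 + 103 days = November 5, 1995.
The deadline is November 5, 1995; from November 5, 1995 to November 22, 1995 is 17 days.

17 days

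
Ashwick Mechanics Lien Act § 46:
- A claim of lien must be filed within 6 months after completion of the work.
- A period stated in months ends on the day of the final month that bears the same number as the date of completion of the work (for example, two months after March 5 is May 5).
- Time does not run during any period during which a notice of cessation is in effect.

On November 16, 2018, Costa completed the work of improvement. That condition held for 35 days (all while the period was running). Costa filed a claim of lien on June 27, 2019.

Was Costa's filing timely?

6 months after November 16, 2018 is May 16, 2019.
Tolling adds 35 days: May 16, 2019 + 35 days = June 20, 2019.
The deadline is June 20, 2019; the filing on June 27, 2019 is after that date.

No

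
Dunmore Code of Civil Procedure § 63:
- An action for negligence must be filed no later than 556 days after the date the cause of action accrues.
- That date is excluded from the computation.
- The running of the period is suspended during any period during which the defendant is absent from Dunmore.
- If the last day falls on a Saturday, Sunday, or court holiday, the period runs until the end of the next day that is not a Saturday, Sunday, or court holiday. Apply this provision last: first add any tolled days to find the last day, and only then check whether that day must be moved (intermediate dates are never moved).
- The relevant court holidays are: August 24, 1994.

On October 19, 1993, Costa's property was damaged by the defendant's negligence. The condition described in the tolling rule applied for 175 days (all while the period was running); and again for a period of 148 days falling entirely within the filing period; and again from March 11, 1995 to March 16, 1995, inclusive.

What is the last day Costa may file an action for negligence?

556 days after October 19, 1993 is April 28, 1995.
Tolling adds 175 days: April 28, 1995 + 175 days = October 20, 1995.
Tolling adds 148 days: October 20, 1995 + 148 days = March 16, 1996.
From March 11, 1995 through March 16, 1995 inclusive is 6 days; tolling adds 6 days: March 16, 1996 + 6 days = March 22, 1996.
March 22, 1996 is a Friday and not a court holiday, so no extension applies.

March 22, 1996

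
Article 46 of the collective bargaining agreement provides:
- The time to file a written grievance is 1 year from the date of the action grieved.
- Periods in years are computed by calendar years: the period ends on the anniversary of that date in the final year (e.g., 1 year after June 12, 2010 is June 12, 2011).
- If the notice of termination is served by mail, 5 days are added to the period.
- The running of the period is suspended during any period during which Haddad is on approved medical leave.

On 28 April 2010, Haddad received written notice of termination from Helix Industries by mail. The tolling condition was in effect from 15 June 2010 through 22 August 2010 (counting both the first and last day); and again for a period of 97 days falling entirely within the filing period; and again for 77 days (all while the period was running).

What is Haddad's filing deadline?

January 1, 2012

1 year after 28 April 2010 is April 28, 2011.
Service was by mail, adding 5 days: April 28, 2011 + 5 days = May 3, 2011.
From June 15, 2010 through August 22, 2010 inclusive is 69 days; tolling adds 69 days: May 3, 2011 + 69 days = July 11, 2011.
Tolling adds 97 days: July 11, 2011 + 97 days = October 16, 2011.
Tolling adds 77 days: October 16, 2011 + 77 days = January 1, 2012.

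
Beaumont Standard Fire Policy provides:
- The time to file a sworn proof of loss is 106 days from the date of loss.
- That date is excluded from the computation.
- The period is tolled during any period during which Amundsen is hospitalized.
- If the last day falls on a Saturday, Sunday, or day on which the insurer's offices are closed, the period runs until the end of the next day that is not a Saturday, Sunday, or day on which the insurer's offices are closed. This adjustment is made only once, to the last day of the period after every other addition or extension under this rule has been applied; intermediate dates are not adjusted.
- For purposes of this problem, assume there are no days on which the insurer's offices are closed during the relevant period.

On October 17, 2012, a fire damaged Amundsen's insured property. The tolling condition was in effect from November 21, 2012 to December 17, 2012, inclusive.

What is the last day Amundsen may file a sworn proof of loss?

106 days after October 17, 2012 is January 31, 2013.
From November 21, 2012 through December 17, 2012 inclusive is 27 days; tolling adds 27 days: January 31, 2013 + 27 days = February 27, 2013.
February 27, 2013 is a Wednesday and not a day on which the insurer's offices are closed, so no extension applies.

February 27, 2013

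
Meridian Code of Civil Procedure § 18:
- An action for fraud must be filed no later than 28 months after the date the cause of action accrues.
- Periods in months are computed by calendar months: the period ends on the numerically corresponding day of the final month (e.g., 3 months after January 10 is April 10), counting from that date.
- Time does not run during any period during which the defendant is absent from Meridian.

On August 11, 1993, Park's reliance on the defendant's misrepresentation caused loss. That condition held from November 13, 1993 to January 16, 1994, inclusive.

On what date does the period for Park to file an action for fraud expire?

February 14, 1996

28 months after August 11, 1993 is December 11, 1995.
From November 13, 1993 through January 16, 1994 inclusive is 65 days; tolling adds 65 days: December 11, 1995 + 65 days = February 14, 1996.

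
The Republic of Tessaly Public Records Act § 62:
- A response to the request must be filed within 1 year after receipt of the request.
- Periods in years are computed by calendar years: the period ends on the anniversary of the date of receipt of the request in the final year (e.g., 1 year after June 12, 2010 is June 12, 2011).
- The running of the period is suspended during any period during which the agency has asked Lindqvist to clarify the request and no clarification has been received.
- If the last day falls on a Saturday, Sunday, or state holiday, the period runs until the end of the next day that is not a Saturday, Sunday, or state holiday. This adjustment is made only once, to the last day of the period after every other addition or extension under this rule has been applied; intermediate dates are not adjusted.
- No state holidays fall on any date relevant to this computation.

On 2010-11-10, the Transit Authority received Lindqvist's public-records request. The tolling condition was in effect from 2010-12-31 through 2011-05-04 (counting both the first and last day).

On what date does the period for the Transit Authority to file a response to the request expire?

March 14, 2012

1 year after 2010-11-10 is November 10, 2011.
From December 31, 2010 through May 4, 2011 inclusive is 125 days; tolling adds 125 days: November 10, 2011 + 125 days = March 14, 2012.
March 14, 2012 is a Wednesday and not a state holiday, so no extension applies.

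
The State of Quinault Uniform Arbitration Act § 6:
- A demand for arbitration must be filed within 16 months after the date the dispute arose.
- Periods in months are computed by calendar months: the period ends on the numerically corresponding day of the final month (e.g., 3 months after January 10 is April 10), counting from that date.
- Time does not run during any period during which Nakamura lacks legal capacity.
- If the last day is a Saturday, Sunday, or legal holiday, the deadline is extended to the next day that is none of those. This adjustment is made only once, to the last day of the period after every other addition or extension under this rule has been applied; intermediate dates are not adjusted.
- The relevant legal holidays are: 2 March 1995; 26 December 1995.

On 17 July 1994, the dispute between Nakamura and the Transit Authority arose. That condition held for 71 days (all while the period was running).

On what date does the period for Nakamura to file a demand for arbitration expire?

January 29, 1996

16 months after 17 July 1994 is November 17, 1995.
Tolling adds 71 days: November 17, 1995 + 71 days = January 27, 1996.
January 27, 1996 is Saturday; January 28, 1996 is Sunday. The next qualifying day is January 29, 1996.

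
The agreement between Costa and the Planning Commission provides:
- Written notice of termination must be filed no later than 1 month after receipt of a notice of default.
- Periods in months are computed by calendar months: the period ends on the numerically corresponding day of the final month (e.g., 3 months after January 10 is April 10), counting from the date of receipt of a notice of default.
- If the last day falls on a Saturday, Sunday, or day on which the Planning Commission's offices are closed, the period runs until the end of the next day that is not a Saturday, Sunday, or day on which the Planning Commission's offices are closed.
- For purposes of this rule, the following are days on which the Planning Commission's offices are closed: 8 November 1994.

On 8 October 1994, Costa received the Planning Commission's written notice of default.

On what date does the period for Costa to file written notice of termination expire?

1 month after 8 October 1994 is November 8, 1994.
November 8, 1994 is a listed holiday. The next qualifying day is November 9, 1994.

November 9, 1994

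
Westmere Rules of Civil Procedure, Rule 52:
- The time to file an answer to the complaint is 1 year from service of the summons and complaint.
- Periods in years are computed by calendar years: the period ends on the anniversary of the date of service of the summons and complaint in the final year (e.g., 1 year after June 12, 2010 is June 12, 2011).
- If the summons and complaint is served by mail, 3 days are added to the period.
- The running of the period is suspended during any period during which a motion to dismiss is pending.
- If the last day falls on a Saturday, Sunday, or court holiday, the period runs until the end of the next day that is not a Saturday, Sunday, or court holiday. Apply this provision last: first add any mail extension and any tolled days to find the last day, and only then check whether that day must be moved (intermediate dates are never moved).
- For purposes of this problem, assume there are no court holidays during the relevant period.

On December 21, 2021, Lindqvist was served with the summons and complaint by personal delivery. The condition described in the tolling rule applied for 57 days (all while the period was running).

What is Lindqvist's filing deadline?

February 16, 2023

1 year after December 21, 2021 is December 21, 2022.
Service was not by mail, so no mail extension applies.
Tolling adds 57 days: December 21, 2022 + 57 days = February 16, 2023.
February 16, 2023 is a Thursday and not a court holiday, so no extension applies.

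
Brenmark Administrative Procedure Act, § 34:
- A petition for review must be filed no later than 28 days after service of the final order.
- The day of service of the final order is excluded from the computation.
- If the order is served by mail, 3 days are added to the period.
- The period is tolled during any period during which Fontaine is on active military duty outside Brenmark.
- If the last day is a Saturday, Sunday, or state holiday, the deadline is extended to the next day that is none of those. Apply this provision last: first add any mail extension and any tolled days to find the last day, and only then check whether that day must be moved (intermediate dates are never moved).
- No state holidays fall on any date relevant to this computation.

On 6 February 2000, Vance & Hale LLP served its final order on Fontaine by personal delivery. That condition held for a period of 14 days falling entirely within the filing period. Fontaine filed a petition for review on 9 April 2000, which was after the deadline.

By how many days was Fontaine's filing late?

20 days

28 days after 6 February 2000 is March 5, 2000.
Service was not by mail, so no mail extension applies.
Tolling adds 14 days: March 5, 2000 + 14 days = March 19, 2000.
March 19, 2000 is Sunday. The next qualifying day is March 20, 2000.
The deadline is March 20, 2000; from March 20, 2000 to April 9, 2000 is 20 days.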